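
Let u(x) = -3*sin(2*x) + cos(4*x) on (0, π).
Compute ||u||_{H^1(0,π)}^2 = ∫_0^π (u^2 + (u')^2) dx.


||u||_{H^1(0,π)}^2 = 31*π

u'(x) = -4*sin(4*x) - 6*cos(2*x).
Expand u² and (u')² and integrate term by term on (0, π), using: for integers n ≥ 1, ∫_0^π sin²(nx) dx = ∫_0^π cos²(nx) dx = π/2; for n ≠ n', ∫_0^π sin(nx)sin(n'x) dx = ∫_0^π cos(nx)cos(n'x) dx = 0; and by product-to-sum, ∫_0^π sin(nx)cos(n'x) dx = ½∫_0^π [sin((n+n')x) + sin((n−n')x)] dx, which is 0 when n+n' is even and 2n/(n²−n'²) when n+n' is odd (it need not vanish on (0, π)).
  u² squared terms: (-3)²·∫sin(2x)² dx = 9·π/2 = 9*π/2;  (1)²·∫cos(4x)² dx = 1·π/2 = π/2.
  u² cross terms: 2·(-3)·(1)·∫sin(2x)·cos(4x) dx = -6·(0) = 0.
  So ∫_0^π u² dx = 9*π/2 + π/2 + 0 = 5*π.
  (u')² squared terms: (-6)²·∫cos(2x)² dx = 36·π/2 = 18*π;  (-4)²·∫sin(4x)² dx = 16·π/2 = 8*π.
  (u')² cross terms: 2·(-6)·(-4)·∫cos(2x)·sin(4x) dx = 48·(0) = 0.
  So ∫_0^π (u')² dx = 18*π + 8*π + 0 = 26*π.
||u||_{H^1}^2 = (5*π) + (26*π) = 31*π.


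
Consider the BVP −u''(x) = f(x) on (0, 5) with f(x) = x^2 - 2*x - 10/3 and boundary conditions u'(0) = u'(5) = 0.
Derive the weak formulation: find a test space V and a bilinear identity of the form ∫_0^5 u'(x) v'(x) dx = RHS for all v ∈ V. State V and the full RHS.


V = H^1(0, 5) (no boundary constraint on v; u is determined up to an additive constant); weak form: ∫_0^5 u'v' dx = ∫_0^5 (x^2 - 2*x - 10/3) v dx for all v ∈ V.

Multiply both sides by a test function v and integrate from 0 to 5:
  ∫_0^5 −u''(x) v(x) dx = ∫_0^5 f(x) v(x) dx.
Integrate the LHS by parts once:
  ∫_0^5 −u'' v dx = −[u'(x) v(x)]_0^5 + ∫_0^5 u'(x) v'(x) dx.
Thus ∫_0^5 u'(x) v'(x) dx = ∫_0^5 f(x) v(x) dx + [u'(x) v(x)]_0^5.
Choose V so that boundary terms are either known or forced to vanish.
u has homogeneous Neumann: u'(0) = u'(5) = 0. So [u' v]_0^5 = 0·v(5) − 0·v(0) = 0 for any v; take V = H^1(0, 5).
Weak formulation: find u (satisfying any essential BC) such that ∫_0^5 u'(x) v'(x) dx = ∫_0^5 f v dx for all v ∈ V (homogeneous Neumann, so boundary terms vanish).
Substituting f(x) = x^2 - 2*x - 10/3, the right-hand side is ∫_0^5 (x^2 - 2*x - 10/3) v dx.
Compatibility check (pure Neumann): taking v ≡ 1 ∈ V gives 0 = ∫_0^5 f dx + (0) − (0), i.e. ∫_0^5 f dx must equal u'(0) − u'(5) = 0. Indeed ∫_0^5 (x^2 - 2*x - 10/3) dx = 0, so the data are compatible. The solution is then unique only up to an additive constant (fix it e.g. by requiring ∫_0^5 u dx = 0).


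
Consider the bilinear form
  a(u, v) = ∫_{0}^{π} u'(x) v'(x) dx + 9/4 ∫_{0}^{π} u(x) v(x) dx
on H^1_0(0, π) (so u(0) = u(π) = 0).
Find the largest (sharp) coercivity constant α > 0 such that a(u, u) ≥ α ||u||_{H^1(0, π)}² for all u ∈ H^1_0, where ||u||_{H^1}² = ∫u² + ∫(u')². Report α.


α = 1

Coercivity of a(·,·) on H^1_0(0, π) means a(u, u) ≥ α ||u||_{H^1}² for every u ∈ H^1_0.
The interval has length L = π, and Poincaré/coercivity depend only on L. Here a(u, u) = ∫(u')² + (9/4)·∫u².
Here c = 9/4 ≥ 1, so a(u,u) = ∫(u')² + c∫u² ≥ ∫(u')² + ∫u² = ||u||_{H^1}², i.e. α = 1 works. No larger α is possible: a(u,u) ≥ α||u||_{H^1}² means (1−α)∫(u')² ≥ (α−c)∫u², and for the modes u_n = sin(nπ(x−x₀)/L) (x₀ the left endpoint) one has ∫u_n²/∫(u_n')² = (L/(nπ))² → 0, so a(u_n,u_n)/||u_n||_{H^1}² → 1. Hence the optimal constant is α = 1.
Therefore α = 1.


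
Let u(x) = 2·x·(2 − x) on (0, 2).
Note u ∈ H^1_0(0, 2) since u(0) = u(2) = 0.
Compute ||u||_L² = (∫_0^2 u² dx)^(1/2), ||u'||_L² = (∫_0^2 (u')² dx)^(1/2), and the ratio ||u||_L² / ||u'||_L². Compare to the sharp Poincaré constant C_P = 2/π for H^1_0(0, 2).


||u||_L² / ||u'||_L² = sqrt(10)/5 < C_P = 2/π.

u(x) = 2·x·(2 − x), so u'(x) = 4 - 4*x.
u(x) = 2·x·(2 − x) vanishes at x = 0 and x = 2, so u ∈ H^1_0(0, 2). Differentiate via the product rule and integrate the resulting polynomials term by term.
  ∫_0^2 u² dx = ∫_0^2 (4*x^4 - 16*x^3 + 16*x^2) dx. Term by term:
    ∫_0^2 4*x^4 dx = 128/5;  ∫_0^2 -16*x^3 dx = -64;  ∫_0^2 16*x^2 dx = 128/3.
  Sum: 128/5 − 64 + 128/3 = 64/15.
  ∫_0^2 (u')² dx = ∫_0^2 (16*x^2 - 32*x + 16) dx. Term by term:
    ∫_0^2 16*x^2 dx = 128/3;  ∫_0^2 -32*x dx = -64;  ∫_0^2 16 dx = 32.
  Sum: 128/3 − 64 + 32 = 32/3.
∫_0^2 u² dx = 64/15, so ||u||_L² = 8*sqrt(15)/15.
∫_0^2 (u')² dx = 32/3, so ||u'||_L² = 4*sqrt(6)/3.
Ratio ||u||_L² / ||u'||_L² = sqrt(10)/5.
Sharp Poincaré constant on H^1_0(0, 2) is C_P = L/π = 2/π, achieved by sin(π/2·x).
A polynomial bump cannot attain the sharp Poincaré constant (only the first sine eigenfunction does), so the ratio is strictly less than C_P, consistent with ||u||_L² ≤ C_P ||u'||_L².


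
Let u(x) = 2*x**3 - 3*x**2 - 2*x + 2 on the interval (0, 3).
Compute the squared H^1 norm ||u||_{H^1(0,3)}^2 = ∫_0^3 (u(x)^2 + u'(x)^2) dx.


||u||_{H^1}^2 = 23412/35

The H^1 norm (squared) on an interval (0, L) is
  ||u||_{H^1}^2 = ∫_0^L u(x)^2 dx + ∫_0^L u'(x)^2 dx.
Compute u'(x) = 6*x**2 - 6*x - 2.
Then u(x)^2 = 4*x**6 - 12*x**5 + x**4 + 20*x**3 - 8*x**2 - 8*x + 4 and u'(x)^2 = 36*x**4 - 72*x**3 + 12*x**2 + 24*x + 4.
Integrate each monomial from 0 to 3 using ∫_0^3 c·x^n dx = c·3^(n+1)/(n+1):
  ∫_0^3 u(x)^2 dx = ∫_0^3 (4*x^6 - 12*x^5 + x^4 + 20*x^3 - 8*x^2 - 8*x + 4) dx. Term by term:
    ∫_0^3 4*x^6 dx = 8748/7;  ∫_0^3 -12*x^5 dx = -1458;  ∫_0^3 x^4 dx = 243/5;
    ∫_0^3 20*x^3 dx = 405;  ∫_0^3 -8*x^2 dx = -72;  ∫_0^3 -8*x dx = -36;
    ∫_0^3 4 dx = 12.
  Sum: 8748/7 − 1458 + 243/5 + 405 − 72 − 36 + 12 = 5226/35.
  ∫_0^3 u'(x)^2 dx = ∫_0^3 (36*x^4 - 72*x^3 + 12*x^2 + 24*x + 4) dx. Term by term:
    ∫_0^3 36*x^4 dx = 8748/5;  ∫_0^3 -72*x^3 dx = -1458;  ∫_0^3 12*x^2 dx = 108;
    ∫_0^3 24*x dx = 108;  ∫_0^3 4 dx = 12.
  Sum: 8748/5 − 1458 + 108 + 108 + 12 = 2598/5.
Adding: ||u||_{H^1}^2 = 5226/35 + 2598/5 = 23412/35.


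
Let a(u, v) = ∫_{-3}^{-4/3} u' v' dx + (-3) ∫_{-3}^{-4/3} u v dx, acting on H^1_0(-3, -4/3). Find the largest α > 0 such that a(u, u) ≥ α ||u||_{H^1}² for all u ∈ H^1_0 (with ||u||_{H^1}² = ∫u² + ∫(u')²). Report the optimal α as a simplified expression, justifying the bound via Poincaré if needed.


α = 3*(-25 + 3*π^2)/(25 + 9*π^2)

Coercivity of a(·,·) on H^1_0(-3, -4/3) means a(u, u) ≥ α ||u||_{H^1}² for every u ∈ H^1_0.
The interval has length L = 5/3, and Poincaré/coercivity depend only on L. Here a(u, u) = ∫(u')² + (-3)·∫u².
Here c = -3 < 0 with |c| < (π/L)² = 9*π^2/25, so coercivity still holds. The condition a(u,u) ≥ α||u||_{H^1}² reads (1−α)∫(u')² ≥ (α−c)∫u². Any admissible α is ≤ 1 (rapidly oscillating u have ∫u²/∫(u')² → 0), and α = 1 would force 0 ≥ (1−c)∫u², impossible since c < 1; so 1−α > 0. By the sharp Poincaré inequality on H^1_0 of an interval of length L, ∫(u')² ≥ (π/L)²∫u² with equality for the first sine mode sin(π(x−x₀)/L) (x₀ the left endpoint), so the inequality holds for all u iff (1−α)(π/L)² ≥ α − c, i.e. α ≤ ((π/L)² + c)/((π/L)² + 1) = (1 + c(L/π)²)/(1 + (L/π)²). (Direct route, valid since c ≤ 0: Poincaré gives c∫u² ≥ c(L/π)²∫(u')², so a(u,u) ≥ (1 + c(L/π)²)∫(u')², while ||u||_{H^1}² ≤ (1 + (L/π)²)∫(u')²; dividing yields the same α.) With (π/L)² = 9*π^2/25 and c = -3, the largest admissible constant is α = ((π/L)² + c)/((π/L)² + 1).
Simplifying, α = 3*(-25 + 3*π^2)/(25 + 9*π^2).


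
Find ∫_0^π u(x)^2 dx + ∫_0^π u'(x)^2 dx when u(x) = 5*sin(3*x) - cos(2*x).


||u||_{H^1(0,π)}^2 = -60 + 255*π/2

u'(x) = 2*sin(2*x) + 15*cos(3*x).
Expand u² and (u')² and integrate term by term on (0, π), using: for integers n ≥ 1, ∫_0^π sin²(nx) dx = ∫_0^π cos²(nx) dx = π/2; for n ≠ n', ∫_0^π sin(nx)sin(n'x) dx = ∫_0^π cos(nx)cos(n'x) dx = 0; and by product-to-sum, ∫_0^π sin(nx)cos(n'x) dx = ½∫_0^π [sin((n+n')x) + sin((n−n')x)] dx, which is 0 when n+n' is even and 2n/(n²−n'²) when n+n' is odd (it need not vanish on (0, π)).
  u² squared terms: (-1)²·∫cos(2x)² dx = 1·π/2 = π/2;  (5)²·∫sin(3x)² dx = 25·π/2 = 25*π/2.
  u² cross terms: 2·(-1)·(5)·∫cos(2x)·sin(3x) dx = -10·(6/5) = -12.
  So ∫_0^π u² dx = π/2 + 25*π/2 − 12 = -12 + 13*π.
  (u')² squared terms: (2)²·∫sin(2x)² dx = 4·π/2 = 2*π;  (15)²·∫cos(3x)² dx = 225·π/2 = 225*π/2.
  (u')² cross terms: 2·(2)·(15)·∫sin(2x)·cos(3x) dx = 60·(-4/5) = -48.
  So ∫_0^π (u')² dx = 2*π + 225*π/2 − 48 = -48 + 229*π/2.
||u||_{H^1}^2 = (-12 + 13*π) + (-48 + 229*π/2) = -60 + 255*π/2.


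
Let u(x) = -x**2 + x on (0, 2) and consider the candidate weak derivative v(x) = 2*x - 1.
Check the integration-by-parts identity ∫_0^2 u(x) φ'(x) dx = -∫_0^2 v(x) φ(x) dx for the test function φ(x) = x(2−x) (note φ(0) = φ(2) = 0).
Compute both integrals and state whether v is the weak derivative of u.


LHS = 4/3, RHS = -4/3. No, v is not the weak derivative of u.

u(x) = -x**2 + x, classical derivative u'(x) = 1 - 2*x.
φ(x) = x(2−x), so φ'(x) = 2 - 2*x.
Note φ(0) = φ(2) = 0, so the boundary term u·φ vanishes.
LHS = ∫_0^2 u(x) φ'(x) dx = ∫_0^2 (2*x^3 - 4*x^2 + 2*x) dx. Term by term:
  ∫_0^2 2*x^3 dx = 8;  ∫_0^2 -4*x^2 dx = -32/3;  ∫_0^2 2*x dx = 4.
Sum: 8 − 32/3 + 4 = 4/3.
So LHS = 4/3.
∫_0^2 v(x) φ(x) dx = ∫_0^2 (-2*x^3 + 5*x^2 - 2*x) dx. Term by term:
  ∫_0^2 -2*x^3 dx = -8;  ∫_0^2 5*x^2 dx = 40/3;  ∫_0^2 -2*x dx = -4.
Sum: -8 + 40/3 − 4 = 4/3.
So RHS = -∫_0^2 v(x) φ(x) dx = -4/3.
LHS − RHS = 8/3 ≠ 0, so the identity fails.
(For a valid weak derivative the identity must hold for EVERY test function, in particular this one. The failure shows v is NOT the weak derivative of u.)
Correct weak derivative would be u'(x) = 1 - 2*x.


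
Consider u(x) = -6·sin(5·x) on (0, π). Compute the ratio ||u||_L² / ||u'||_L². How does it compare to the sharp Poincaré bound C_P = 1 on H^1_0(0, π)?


||u||_L² / ||u'||_L² = 1/5 < C_P = 1.

u(x) = -6·sin(5·x), so u'(x) = -30*cos(5*x).
Writing u(x) = A·sin(kπx/L) with A = -6 and k = 5, use ∫_0^L sin²(kπx/L) dx = L/2 and ∫_0^L cos²(kπx/L) dx = L/2.
u² = 36·sin²(5·x) and (u')² = 900·cos²(5·x), and each of sin², cos² integrates to L/2 = π/2 over (0, π).
∫_0^π u² dx = 18*π, so ||u||_L² = 3*sqrt(2)*sqrt(π).
∫_0^π (u')² dx = 450*π, so ||u'||_L² = 15*sqrt(2)*sqrt(π).
Ratio ||u||_L² / ||u'||_L² = 1/5.
Sharp Poincaré constant on H^1_0(0, π) is C_P = L/π = 1, achieved by sin(x).
This is the k = 5 harmonic; the ratio L/(kπ) is strictly less than C_P = L/π, consistent with the sharp inequality ||u||_L² ≤ C_P ||u'||_L².


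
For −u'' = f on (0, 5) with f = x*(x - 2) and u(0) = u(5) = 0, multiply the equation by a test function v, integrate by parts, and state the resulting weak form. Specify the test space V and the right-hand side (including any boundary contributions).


V = H^1_0(0, 5) (so v(0) = v(5) = 0); weak form: ∫_0^5 u'v' dx = ∫_0^5 (x*(x - 2)) v dx for all v ∈ V.

Multiply both sides by a test function v and integrate from 0 to 5:
  ∫_0^5 −u''(x) v(x) dx = ∫_0^5 f(x) v(x) dx.
Integrate the LHS by parts once:
  ∫_0^5 −u'' v dx = −[u'(x) v(x)]_0^5 + ∫_0^5 u'(x) v'(x) dx.
Thus ∫_0^5 u'(x) v'(x) dx = ∫_0^5 f(x) v(x) dx + [u'(x) v(x)]_0^5.
Choose V so that boundary terms are either known or forced to vanish.
u is Dirichlet: u(0) = u(5) = 0. Let V = H^1_0(0, 5); then v(0) = v(5) = 0, and [u' v]_0^5 = 0.
Weak formulation: find u (satisfying any essential BC) such that ∫_0^5 u'(x) v'(x) dx = ∫_0^5 f v dx for all v ∈ V.
Substituting f(x) = x*(x - 2), the right-hand side is ∫_0^5 (x*(x - 2)) v dx.


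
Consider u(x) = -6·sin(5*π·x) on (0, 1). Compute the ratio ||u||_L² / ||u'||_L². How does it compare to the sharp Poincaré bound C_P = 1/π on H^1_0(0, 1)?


||u||_L² / ||u'||_L² = 1/(5*π) < C_P = 1/π.

u(x) = -6·sin(5*π·x), so u'(x) = -30*π*cos(5*π*x).
Writing u(x) = A·sin(kπx/L) with A = -6 and k = 5, use ∫_0^L sin²(kπx/L) dx = L/2 and ∫_0^L cos²(kπx/L) dx = L/2.
u² = 36·sin²(5*π·x) and (u')² = 900*π^2·cos²(5*π·x), and each of sin², cos² integrates to L/2 = 1/2 over (0, 1).
∫_0^1 u² dx = 18, so ||u||_L² = 3*sqrt(2).
∫_0^1 (u')² dx = 450*π^2, so ||u'||_L² = 15*sqrt(2)*π.
Ratio ||u||_L² / ||u'||_L² = 1/(5*π).
Sharp Poincaré constant on H^1_0(0, 1) is C_P = L/π = 1/π, achieved by sin(π·x).
This is the k = 5 harmonic; the ratio L/(kπ) is strictly less than C_P = L/π, consistent with the sharp inequality ||u||_L² ≤ C_P ||u'||_L².


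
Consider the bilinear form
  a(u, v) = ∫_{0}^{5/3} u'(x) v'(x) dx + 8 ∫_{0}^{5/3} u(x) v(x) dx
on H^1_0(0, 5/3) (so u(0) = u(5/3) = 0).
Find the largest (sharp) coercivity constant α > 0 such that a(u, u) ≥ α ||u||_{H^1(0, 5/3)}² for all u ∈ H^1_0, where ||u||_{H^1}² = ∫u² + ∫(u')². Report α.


α = 1

Coercivity of a(·,·) on H^1_0(0, 5/3) means a(u, u) ≥ α ||u||_{H^1}² for every u ∈ H^1_0.
The interval has length L = 5/3, and Poincaré/coercivity depend only on L. Here a(u, u) = ∫(u')² + (8)·∫u².
Here c = 8 ≥ 1, so a(u,u) = ∫(u')² + c∫u² ≥ ∫(u')² + ∫u² = ||u||_{H^1}², i.e. α = 1 works. No larger α is possible: a(u,u) ≥ α||u||_{H^1}² means (1−α)∫(u')² ≥ (α−c)∫u², and for the modes u_n = sin(nπ(x−x₀)/L) (x₀ the left endpoint) one has ∫u_n²/∫(u_n')² = (L/(nπ))² → 0, so a(u_n,u_n)/||u_n||_{H^1}² → 1. Hence the optimal constant is α = 1.
Therefore α = 1.


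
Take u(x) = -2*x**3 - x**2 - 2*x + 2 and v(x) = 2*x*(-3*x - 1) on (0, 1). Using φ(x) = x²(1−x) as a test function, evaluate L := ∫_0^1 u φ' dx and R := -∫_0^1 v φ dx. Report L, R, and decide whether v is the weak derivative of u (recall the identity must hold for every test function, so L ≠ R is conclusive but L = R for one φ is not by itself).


LHS = 7/15, RHS = 3/10. No, v is not the weak derivative of u.

u(x) = -2*x**3 - x**2 - 2*x + 2, classical derivative u'(x) = -6*x**2 - 2*x - 2.
φ(x) = x²(1−x), so φ'(x) = x*(2 - 3*x).
Note φ(0) = φ(1) = 0, so the boundary term u·φ vanishes.
LHS = ∫_0^1 u(x) φ'(x) dx = ∫_0^1 (6*x^5 - x^4 + 4*x^3 - 10*x^2 + 4*x) dx. Term by term:
  ∫_0^1 6*x^5 dx = 1;  ∫_0^1 -x^4 dx = -1/5;  ∫_0^1 4*x^3 dx = 1;
  ∫_0^1 -10*x^2 dx = -10/3;  ∫_0^1 4*x dx = 2.
Sum: 1 − 1/5 + 1 − 10/3 + 2 = 7/15.
So LHS = 7/15.
∫_0^1 v(x) φ(x) dx = ∫_0^1 (6*x^5 - 4*x^4 - 2*x^3) dx. Term by term:
  ∫_0^1 6*x^5 dx = 1;  ∫_0^1 -4*x^4 dx = -4/5;  ∫_0^1 -2*x^3 dx = -1/2.
Sum: 1 − 4/5 − 1/2 = -3/10.
So RHS = -∫_0^1 v(x) φ(x) dx = 3/10.
LHS − RHS = 1/6 ≠ 0, so the identity fails.
(For a valid weak derivative the identity must hold for EVERY test function, in particular this one. The failure shows v is NOT the weak derivative of u.)
Correct weak derivative would be u'(x) = -6*x**2 - 2*x - 2.


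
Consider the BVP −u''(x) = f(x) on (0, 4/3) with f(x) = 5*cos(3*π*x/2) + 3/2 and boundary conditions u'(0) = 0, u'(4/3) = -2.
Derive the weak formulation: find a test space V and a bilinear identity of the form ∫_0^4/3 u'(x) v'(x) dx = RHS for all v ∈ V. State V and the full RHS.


V = H^1(0, 4/3) (v unrestricted at boundary; u is determined up to an additive constant); weak form: ∫_0^4/3 u'v' dx = ∫_0^4/3 (5*cos(3*π*x/2) + 3/2) v dx − 2·v(4/3) for all v ∈ V.

Multiply both sides by a test function v and integrate from 0 to 4/3:
  ∫_0^4/3 −u''(x) v(x) dx = ∫_0^4/3 f(x) v(x) dx.
Integrate the LHS by parts once:
  ∫_0^4/3 −u'' v dx = −[u'(x) v(x)]_0^4/3 + ∫_0^4/3 u'(x) v'(x) dx.
Thus ∫_0^4/3 u'(x) v'(x) dx = ∫_0^4/3 f(x) v(x) dx + [u'(x) v(x)]_0^4/3.
Choose V so that boundary terms are either known or forced to vanish.
u has inhomogeneous Neumann u'(0) = 0, u'(4/3) = -2. [u' v]_0^4/3 = (-2)·v(4/3) − (0)·v(0) = − 2·v(4/3). Take V = H^1(0, 4/3); boundary term becomes part of RHS.
Weak formulation: find u (satisfying any essential BC) such that ∫_0^4/3 u'(x) v'(x) dx = ∫_0^4/3 f v dx − 2·v(4/3) for all v ∈ V (Neumann data are natural BCs: they enter the RHS as boundary terms).
Substituting f(x) = 5*cos(3*π*x/2) + 3/2, the right-hand side is ∫_0^4/3 (5*cos(3*π*x/2) + 3/2) v dx − 2·v(4/3).
Compatibility check (pure Neumann): taking v ≡ 1 ∈ V gives 0 = ∫_0^4/3 f dx + (-2) − (0), i.e. ∫_0^4/3 f dx must equal u'(0) − u'(4/3) = 2. Indeed ∫_0^4/3 (5*cos(3*π*x/2) + 3/2) dx = 2, so the data are compatible. The solution is then unique only up to an additive constant (fix it e.g. by requiring ∫_0^4/3 u dx = 0).


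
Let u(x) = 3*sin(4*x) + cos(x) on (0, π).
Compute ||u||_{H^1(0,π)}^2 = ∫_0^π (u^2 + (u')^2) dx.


||u||_{H^1(0,π)}^2 = 32/5 + 155*π/2

u'(x) = -sin(x) + 12*cos(4*x).
Expand u² and (u')² and integrate term by term on (0, π), using: for integers n ≥ 1, ∫_0^π sin²(nx) dx = ∫_0^π cos²(nx) dx = π/2; for n ≠ n', ∫_0^π sin(nx)sin(n'x) dx = ∫_0^π cos(nx)cos(n'x) dx = 0; and by product-to-sum, ∫_0^π sin(nx)cos(n'x) dx = ½∫_0^π [sin((n+n')x) + sin((n−n')x)] dx, which is 0 when n+n' is even and 2n/(n²−n'²) when n+n' is odd (it need not vanish on (0, π)).
  u² squared terms: (3)²·∫sin(4x)² dx = 9·π/2 = 9*π/2;  (1)²·∫cos(x)² dx = 1·π/2 = π/2.
  u² cross terms: 2·(3)·(1)·∫sin(4x)·cos(x) dx = 6·(8/15) = 16/5.
  So ∫_0^π u² dx = 9*π/2 + π/2 + 16/5 = 16/5 + 5*π.
  (u')² squared terms: (-1)²·∫sin(x)² dx = 1·π/2 = π/2;  (12)²·∫cos(4x)² dx = 144·π/2 = 72*π.
  (u')² cross terms: 2·(-1)·(12)·∫sin(x)·cos(4x) dx = -24·(-2/15) = 16/5.
  So ∫_0^π (u')² dx = π/2 + 72*π + 16/5 = 16/5 + 145*π/2.
||u||_{H^1}^2 = (16/5 + 5*π) + (16/5 + 145*π/2) = 32/5 + 155*π/2.


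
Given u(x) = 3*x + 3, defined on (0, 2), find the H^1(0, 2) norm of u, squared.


||u||_{H^1}^2 = 96

The H^1 norm (squared) on an interval (0, L) is
  ||u||_{H^1}^2 = ∫_0^L u(x)^2 dx + ∫_0^L u'(x)^2 dx.
Compute u'(x) = 3.
Then u(x)^2 = 9*x**2 + 18*x + 9 and u'(x)^2 = 9.
Integrate each monomial from 0 to 2 using ∫_0^2 c·x^n dx = c·2^(n+1)/(n+1):
  ∫_0^2 u(x)^2 dx = ∫_0^2 (9*x^2 + 18*x + 9) dx. Term by term:
    ∫_0^2 9*x^2 dx = 24;  ∫_0^2 18*x dx = 36;  ∫_0^2 9 dx = 18.
  Sum: 24 + 36 + 18 = 78.
  ∫_0^2 u'(x)^2 dx = ∫_0^2 (9) dx. Term by term:
    ∫_0^2 9 dx = 18.
Adding: ||u||_{H^1}^2 = 78 + 18 = 96.


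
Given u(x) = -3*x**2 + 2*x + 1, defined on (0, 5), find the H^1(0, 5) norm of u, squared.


||u||_{H^1}^2 = 14825/3

The H^1 norm (squared) on an interval (0, L) is
  ||u||_{H^1}^2 = ∫_0^L u(x)^2 dx + ∫_0^L u'(x)^2 dx.
Compute u'(x) = 2 - 6*x.
Then u(x)^2 = 9*x**4 - 12*x**3 - 2*x**2 + 4*x + 1 and u'(x)^2 = 36*x**2 - 24*x + 4.
Integrate each monomial from 0 to 5 using ∫_0^5 c·x^n dx = c·5^(n+1)/(n+1):
  ∫_0^5 u(x)^2 dx = ∫_0^5 (9*x^4 - 12*x^3 - 2*x^2 + 4*x + 1) dx. Term by term:
    ∫_0^5 9*x^4 dx = 5625;  ∫_0^5 -12*x^3 dx = -1875;  ∫_0^5 -2*x^2 dx = -250/3;
    ∫_0^5 4*x dx = 50;  ∫_0^5 1 dx = 5.
  Sum: 5625 − 1875 − 250/3 + 50 + 5 = 11165/3.
  ∫_0^5 u'(x)^2 dx = ∫_0^5 (36*x^2 - 24*x + 4) dx. Term by term:
    ∫_0^5 36*x^2 dx = 1500;  ∫_0^5 -24*x dx = -300;  ∫_0^5 4 dx = 20.
  Sum: 1500 − 300 + 20 = 1220.
Adding: ||u||_{H^1}^2 = 11165/3 + 1220 = 14825/3.


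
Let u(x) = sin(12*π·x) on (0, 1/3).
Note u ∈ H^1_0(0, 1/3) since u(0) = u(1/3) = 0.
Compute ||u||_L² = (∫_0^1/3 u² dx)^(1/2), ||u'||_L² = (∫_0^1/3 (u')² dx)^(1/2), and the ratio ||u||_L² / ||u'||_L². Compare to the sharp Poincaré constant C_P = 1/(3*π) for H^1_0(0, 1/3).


||u||_L² / ||u'||_L² = 1/(12*π) < C_P = 1/(3*π).

u(x) = sin(12*π·x), so u'(x) = 12*π*cos(12*π*x).
Writing u(x) = A·sin(kπx/L) with A = 1 and k = 4, use ∫_0^L sin²(kπx/L) dx = L/2 and ∫_0^L cos²(kπx/L) dx = L/2.
u² = 1·sin²(12*π·x) and (u')² = 144*π^2·cos²(12*π·x), and each of sin², cos² integrates to L/2 = 1/6 over (0, 1/3).
∫_0^1/3 u² dx = 1/6, so ||u||_L² = sqrt(6)/6.
∫_0^1/3 (u')² dx = 24*π^2, so ||u'||_L² = 2*sqrt(6)*π.
Ratio ||u||_L² / ||u'||_L² = 1/(12*π).
Sharp Poincaré constant on H^1_0(0, 1/3) is C_P = L/π = 1/(3*π), achieved by sin(3*π·x).
This is the k = 4 harmonic; the ratio L/(kπ) is strictly less than C_P = L/π, consistent with the sharp inequality ||u||_L² ≤ C_P ||u'||_L².


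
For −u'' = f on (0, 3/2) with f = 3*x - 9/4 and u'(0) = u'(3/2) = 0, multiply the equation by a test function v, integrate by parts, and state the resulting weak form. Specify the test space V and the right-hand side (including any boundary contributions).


V = H^1(0, 3/2) (no boundary constraint on v; u is determined up to an additive constant); weak form: ∫_0^3/2 u'v' dx = ∫_0^3/2 (3*x - 9/4) v dx for all v ∈ V.

Multiply both sides by a test function v and integrate from 0 to 3/2:
  ∫_0^3/2 −u''(x) v(x) dx = ∫_0^3/2 f(x) v(x) dx.
Integrate the LHS by parts once:
  ∫_0^3/2 −u'' v dx = −[u'(x) v(x)]_0^3/2 + ∫_0^3/2 u'(x) v'(x) dx.
Thus ∫_0^3/2 u'(x) v'(x) dx = ∫_0^3/2 f(x) v(x) dx + [u'(x) v(x)]_0^3/2.
Choose V so that boundary terms are either known or forced to vanish.
u has homogeneous Neumann: u'(0) = u'(3/2) = 0. So [u' v]_0^3/2 = 0·v(3/2) − 0·v(0) = 0 for any v; take V = H^1(0, 3/2).
Weak formulation: find u (satisfying any essential BC) such that ∫_0^3/2 u'(x) v'(x) dx = ∫_0^3/2 f v dx for all v ∈ V (homogeneous Neumann, so boundary terms vanish).
Substituting f(x) = 3*x - 9/4, the right-hand side is ∫_0^3/2 (3*x - 9/4) v dx.
Compatibility check (pure Neumann): taking v ≡ 1 ∈ V gives 0 = ∫_0^3/2 f dx + (0) − (0), i.e. ∫_0^3/2 f dx must equal u'(0) − u'(3/2) = 0. Indeed ∫_0^3/2 (3*x - 9/4) dx = 0, so the data are compatible. The solution is then unique only up to an additive constant (fix it e.g. by requiring ∫_0^3/2 u dx = 0).


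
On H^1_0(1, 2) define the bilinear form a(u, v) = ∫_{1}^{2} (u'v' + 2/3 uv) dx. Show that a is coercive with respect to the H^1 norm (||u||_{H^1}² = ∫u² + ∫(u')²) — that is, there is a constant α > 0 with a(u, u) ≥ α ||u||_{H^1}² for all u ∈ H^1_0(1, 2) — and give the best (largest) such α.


α = (2/3 + π^2)/(1 + π^2)

Coercivity of a(·,·) on H^1_0(1, 2) means a(u, u) ≥ α ||u||_{H^1}² for every u ∈ H^1_0.
The interval has length L = 1, and Poincaré/coercivity depend only on L. Here a(u, u) = ∫(u')² + (2/3)·∫u².
Here 0 < c = 2/3 < 1. The condition a(u,u) ≥ α||u||_{H^1}² reads (1−α)∫(u')² ≥ (α−c)∫u². Any admissible α is ≤ 1 (rapidly oscillating u have ∫u²/∫(u')² → 0), and α = 1 would force 0 ≥ (1−c)∫u², impossible since c < 1; so 1−α > 0. By the sharp Poincaré inequality on H^1_0 of an interval of length L, ∫(u')² ≥ (π/L)²∫u² with equality for the first sine mode sin(π(x−x₀)/L) (x₀ the left endpoint), so the inequality holds for all u iff (1−α)(π/L)² ≥ α − c, i.e. α ≤ ((π/L)² + c)/((π/L)² + 1) = (1 + c(L/π)²)/(1 + (L/π)²). With (π/L)² = π^2 and c = 2/3, the largest admissible constant is α = ((π/L)² + c)/((π/L)² + 1).
Simplifying, α = (2/3 + π^2)/(1 + π^2).


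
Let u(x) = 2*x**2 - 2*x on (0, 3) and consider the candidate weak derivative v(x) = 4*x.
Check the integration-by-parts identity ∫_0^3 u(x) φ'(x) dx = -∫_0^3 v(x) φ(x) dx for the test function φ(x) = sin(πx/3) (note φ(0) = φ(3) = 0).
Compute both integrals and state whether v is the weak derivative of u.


LHS = -24/π, RHS = -36/π. No, v is not the weak derivative of u.

u(x) = 2*x**2 - 2*x, classical derivative u'(x) = 4*x - 2.
φ(x) = sin(πx/3), so φ'(x) = π*cos(π*x/3)/3.
Note φ(0) = φ(3) = 0, so the boundary term u·φ vanishes.
LHS = ∫_0^3 u(x) φ'(x) dx = ∫_0^3 (2*π*x^2*cos(π*x/3)/3 - 2*π*x*cos(π*x/3)/3) dx. Term by term:
  ∫_0^3 -2*π*x*cos(π*x/3)/3 dx = 12/π;  ∫_0^3 2*π*x^2*cos(π*x/3)/3 dx = -36/π.
Sum: 12/π − 36/π = -24/π.
So LHS = -24/π.
∫_0^3 v(x) φ(x) dx = ∫_0^3 (4*x*sin(π*x/3)) dx. Term by term:
  ∫_0^3 4*x*sin(π*x/3) dx = 36/π.
So RHS = -∫_0^3 v(x) φ(x) dx = -36/π.
LHS − RHS = 12/π ≠ 0, so the identity fails.
(For a valid weak derivative the identity must hold for EVERY test function, in particular this one. The failure shows v is NOT the weak derivative of u.)
Correct weak derivative would be u'(x) = 4*x - 2.


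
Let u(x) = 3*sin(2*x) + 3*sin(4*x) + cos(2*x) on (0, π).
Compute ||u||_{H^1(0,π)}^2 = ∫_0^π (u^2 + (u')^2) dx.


||u||_{H^1(0,π)}^2 = 203*π/2

u'(x) = -2*sin(2*x) + 6*cos(2*x) + 12*cos(4*x).
Expand u² and (u')² and integrate term by term on (0, π), using: for integers n ≥ 1, ∫_0^π sin²(nx) dx = ∫_0^π cos²(nx) dx = π/2; for n ≠ n', ∫_0^π sin(nx)sin(n'x) dx = ∫_0^π cos(nx)cos(n'x) dx = 0; and by product-to-sum, ∫_0^π sin(nx)cos(n'x) dx = ½∫_0^π [sin((n+n')x) + sin((n−n')x)] dx, which is 0 when n+n' is even and 2n/(n²−n'²) when n+n' is odd (it need not vanish on (0, π)).
  u² squared terms: (3)²·∫sin(2x)² dx = 9·π/2 = 9*π/2;  (3)²·∫sin(4x)² dx = 9·π/2 = 9*π/2;  (1)²·∫cos(2x)² dx = 1·π/2 = π/2.
  u² cross terms: 2·(3)·(3)·∫sin(2x)·sin(4x) dx = 18·(0) = 0;  2·(3)·(1)·∫sin(2x)·cos(2x) dx = 6·(0) = 0;  2·(3)·(1)·∫sin(4x)·cos(2x) dx = 6·(0) = 0.
  So ∫_0^π u² dx = 9*π/2 + 9*π/2 + π/2 + 0 + 0 + 0 = 19*π/2.
  (u')² squared terms: (-2)²·∫sin(2x)² dx = 4·π/2 = 2*π;  (6)²·∫cos(2x)² dx = 36·π/2 = 18*π;  (12)²·∫cos(4x)² dx = 144·π/2 = 72*π.
  (u')² cross terms: 2·(-2)·(6)·∫sin(2x)·cos(2x) dx = -24·(0) = 0;  2·(-2)·(12)·∫sin(2x)·cos(4x) dx = -48·(0) = 0;  2·(6)·(12)·∫cos(2x)·cos(4x) dx = 144·(0) = 0.
  So ∫_0^π (u')² dx = 2*π + 18*π + 72*π + 0 + 0 + 0 = 92*π.
||u||_{H^1}^2 = (19*π/2) + (92*π) = 203*π/2.


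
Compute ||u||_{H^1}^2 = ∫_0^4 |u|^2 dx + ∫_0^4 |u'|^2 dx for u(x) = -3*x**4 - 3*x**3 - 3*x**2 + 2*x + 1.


||u||_{H^1}^2 = 105853844/105

The H^1 norm (squared) on an interval (0, L) is
  ||u||_{H^1}^2 = ∫_0^L u(x)^2 dx + ∫_0^L u'(x)^2 dx.
Compute u'(x) = -12*x**3 - 9*x**2 - 6*x + 2.
Then u(x)^2 = 9*x**8 + 18*x**7 + 27*x**6 + 6*x**5 - 9*x**4 - 18*x**3 - 2*x**2 + 4*x + 1 and u'(x)^2 = 144*x**6 + 216*x**5 + 225*x**4 + 60*x**3 - 24*x + 4.
Integrate each monomial from 0 to 4 using ∫_0^4 c·x^n dx = c·4^(n+1)/(n+1):
  ∫_0^4 u(x)^2 dx = ∫_0^4 (9*x^8 + 18*x^7 + 27*x^6 + 6*x^5 - 9*x^4 - 18*x^3 - 2*x^2 + 4*x + 1) dx. Term by term:
    ∫_0^4 9*x^8 dx = 262144;  ∫_0^4 18*x^7 dx = 147456;  ∫_0^4 27*x^6 dx = 442368/7;
    ∫_0^4 6*x^5 dx = 4096;  ∫_0^4 -9*x^4 dx = -9216/5;  ∫_0^4 -18*x^3 dx = -1152;
    ∫_0^4 -2*x^2 dx = -128/3;  ∫_0^4 4*x dx = 32;  ∫_0^4 1 dx = 4.
  Sum: 262144 + 147456 + 442368/7 + 4096 − 9216/5 − 1152 − 128/3 + 32 + 4 = 49758404/105.
  ∫_0^4 u'(x)^2 dx = ∫_0^4 (144*x^6 + 216*x^5 + 225*x^4 + 60*x^3 - 24*x + 4) dx. Term by term:
    ∫_0^4 144*x^6 dx = 2359296/7;  ∫_0^4 216*x^5 dx = 147456;  ∫_0^4 225*x^4 dx = 46080;
    ∫_0^4 60*x^3 dx = 3840;  ∫_0^4 -24*x dx = -192;  ∫_0^4 4 dx = 16.
  Sum: 2359296/7 + 147456 + 46080 + 3840 − 192 + 16 = 3739696/7.
Adding: ||u||_{H^1}^2 = 49758404/105 + 3739696/7 = 105853844/105.


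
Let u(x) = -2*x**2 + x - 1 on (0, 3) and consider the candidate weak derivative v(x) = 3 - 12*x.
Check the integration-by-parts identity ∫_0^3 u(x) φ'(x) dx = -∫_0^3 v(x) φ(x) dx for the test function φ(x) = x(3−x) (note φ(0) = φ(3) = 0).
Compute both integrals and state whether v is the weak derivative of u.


LHS = 45/2, RHS = 135/2. No, v is not the weak derivative of u.

u(x) = -2*x**2 + x - 1, classical derivative u'(x) = 1 - 4*x.
φ(x) = x(3−x), so φ'(x) = 3 - 2*x.
Note φ(0) = φ(3) = 0, so the boundary term u·φ vanishes.
LHS = ∫_0^3 u(x) φ'(x) dx = ∫_0^3 (4*x^3 - 8*x^2 + 5*x - 3) dx. Term by term:
  ∫_0^3 4*x^3 dx = 81;  ∫_0^3 -8*x^2 dx = -72;  ∫_0^3 5*x dx = 45/2;
  ∫_0^3 -3 dx = -9.
Sum: 81 − 72 + 45/2 − 9 = 45/2.
So LHS = 45/2.
∫_0^3 v(x) φ(x) dx = ∫_0^3 (12*x^3 - 39*x^2 + 9*x) dx. Term by term:
  ∫_0^3 12*x^3 dx = 243;  ∫_0^3 -39*x^2 dx = -351;  ∫_0^3 9*x dx = 81/2.
Sum: 243 − 351 + 81/2 = -135/2.
So RHS = -∫_0^3 v(x) φ(x) dx = 135/2.
LHS − RHS = -45 ≠ 0, so the identity fails.
(For a valid weak derivative the identity must hold for EVERY test function, in particular this one. The failure shows v is NOT the weak derivative of u.)
Correct weak derivative would be u'(x) = 1 - 4*x.


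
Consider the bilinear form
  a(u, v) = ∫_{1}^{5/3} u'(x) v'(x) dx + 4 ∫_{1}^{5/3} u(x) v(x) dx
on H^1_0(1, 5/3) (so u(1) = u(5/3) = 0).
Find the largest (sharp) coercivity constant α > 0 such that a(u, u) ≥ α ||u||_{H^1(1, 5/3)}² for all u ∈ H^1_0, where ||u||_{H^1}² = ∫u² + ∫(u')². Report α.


α = 1

Coercivity of a(·,·) on H^1_0(1, 5/3) means a(u, u) ≥ α ||u||_{H^1}² for every u ∈ H^1_0.
The interval has length L = 2/3, and Poincaré/coercivity depend only on L. Here a(u, u) = ∫(u')² + (4)·∫u².
Here c = 4 ≥ 1, so a(u,u) = ∫(u')² + c∫u² ≥ ∫(u')² + ∫u² = ||u||_{H^1}², i.e. α = 1 works. No larger α is possible: a(u,u) ≥ α||u||_{H^1}² means (1−α)∫(u')² ≥ (α−c)∫u², and for the modes u_n = sin(nπ(x−x₀)/L) (x₀ the left endpoint) one has ∫u_n²/∫(u_n')² = (L/(nπ))² → 0, so a(u_n,u_n)/||u_n||_{H^1}² → 1. Hence the optimal constant is α = 1.
Therefore α = 1.


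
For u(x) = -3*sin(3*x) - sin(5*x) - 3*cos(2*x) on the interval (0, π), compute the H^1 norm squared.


||u||_{H^1(0,π)}^2 = 856/7 + 161*π/2

u'(x) = 6*sin(2*x) - 9*cos(3*x) - 5*cos(5*x).
Expand u² and (u')² and integrate term by term on (0, π), using: for integers n ≥ 1, ∫_0^π sin²(nx) dx = ∫_0^π cos²(nx) dx = π/2; for n ≠ n', ∫_0^π sin(nx)sin(n'x) dx = ∫_0^π cos(nx)cos(n'x) dx = 0; and by product-to-sum, ∫_0^π sin(nx)cos(n'x) dx = ½∫_0^π [sin((n+n')x) + sin((n−n')x)] dx, which is 0 when n+n' is even and 2n/(n²−n'²) when n+n' is odd (it need not vanish on (0, π)).
  u² squared terms: (-1)²·∫sin(5x)² dx = 1·π/2 = π/2;  (-3)²·∫cos(2x)² dx = 9·π/2 = 9*π/2;  (-3)²·∫sin(3x)² dx = 9·π/2 = 9*π/2.
  u² cross terms: 2·(-1)·(-3)·∫sin(5x)·cos(2x) dx = 6·(10/21) = 20/7;  2·(-1)·(-3)·∫sin(5x)·sin(3x) dx = 6·(0) = 0;  2·(-3)·(-3)·∫cos(2x)·sin(3x) dx = 18·(6/5) = 108/5.
  So ∫_0^π u² dx = π/2 + 9*π/2 + 9*π/2 + 20/7 + 0 + 108/5 = 856/35 + 19*π/2.
  (u')² squared terms: (-9)²·∫cos(3x)² dx = 81·π/2 = 81*π/2;  (-5)²·∫cos(5x)² dx = 25·π/2 = 25*π/2;  (6)²·∫sin(2x)² dx = 36·π/2 = 18*π.
  (u')² cross terms: 2·(-9)·(-5)·∫cos(3x)·cos(5x) dx = 90·(0) = 0;  2·(-9)·(6)·∫cos(3x)·sin(2x) dx = -108·(-4/5) = 432/5;  2·(-5)·(6)·∫cos(5x)·sin(2x) dx = -60·(-4/21) = 80/7.
  So ∫_0^π (u')² dx = 81*π/2 + 25*π/2 + 18*π + 0 + 432/5 + 80/7 = 3424/35 + 71*π.
||u||_{H^1}^2 = (856/35 + 19*π/2) + (3424/35 + 71*π) = 856/7 + 161*π/2.


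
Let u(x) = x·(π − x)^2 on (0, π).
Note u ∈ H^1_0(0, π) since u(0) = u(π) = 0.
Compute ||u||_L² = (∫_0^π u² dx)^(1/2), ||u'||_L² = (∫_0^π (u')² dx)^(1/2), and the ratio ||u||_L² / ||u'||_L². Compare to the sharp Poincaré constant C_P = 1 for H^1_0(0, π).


||u||_L² / ||u'||_L² = sqrt(14)*π/14 < C_P = 1.

u(x) = x·(π − x)^2, so u'(x) = (x - π)*(3*x - π).
u(x) = x·(π − x)^2 vanishes at x = 0 and x = π, so u ∈ H^1_0(0, π). Differentiate via the product rule and integrate the resulting polynomials term by term.
  ∫_0^π u² dx = ∫_0^π (x^6 - 4*π*x^5 + 6*π^2*x^4 - 4*π^3*x^3 + π^4*x^2) dx. Term by term:
    ∫_0^π x^6 dx = π^7/7;  ∫_0^π -4*π*x^5 dx = -2*π^7/3;  ∫_0^π 6*π^2*x^4 dx = 6*π^7/5;
    ∫_0^π -4*π^3*x^3 dx = -π^7;  ∫_0^π π^4*x^2 dx = π^7/3.
  Sum: π^7/7 − 2*π^7/3 + 6*π^7/5 − π^7 + π^7/3 = π^7/105.
  ∫_0^π (u')² dx = ∫_0^π (9*x^4 - 24*π*x^3 + 22*π^2*x^2 - 8*π^3*x + π^4) dx. Term by term:
    ∫_0^π 9*x^4 dx = 9*π^5/5;  ∫_0^π -24*π*x^3 dx = -6*π^5;  ∫_0^π 22*π^2*x^2 dx = 22*π^5/3;
    ∫_0^π -8*π^3*x dx = -4*π^5;  ∫_0^π π^4 dx = π^5.
  Sum: 9*π^5/5 − 6*π^5 + 22*π^5/3 − 4*π^5 + π^5 = 2*π^5/15.
∫_0^π u² dx = π^7/105, so ||u||_L² = sqrt(105)*π^(7/2)/105.
∫_0^π (u')² dx = 2*π^5/15, so ||u'||_L² = sqrt(30)*π^(5/2)/15.
Ratio ||u||_L² / ||u'||_L² = sqrt(14)*π/14.
Sharp Poincaré constant on H^1_0(0, π) is C_P = L/π = 1, achieved by sin(x).
A polynomial bump cannot attain the sharp Poincaré constant (only the first sine eigenfunction does), so the ratio is strictly less than C_P, consistent with ||u||_L² ≤ C_P ||u'||_L².


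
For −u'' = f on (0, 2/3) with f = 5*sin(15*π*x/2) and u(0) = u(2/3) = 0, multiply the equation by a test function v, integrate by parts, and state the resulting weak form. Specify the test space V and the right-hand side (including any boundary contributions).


V = H^1_0(0, 2/3) (so v(0) = v(2/3) = 0); weak form: ∫_0^2/3 u'v' dx = ∫_0^2/3 (5*sin(15*π*x/2)) v dx for all v ∈ V.

Multiply both sides by a test function v and integrate from 0 to 2/3:
  ∫_0^2/3 −u''(x) v(x) dx = ∫_0^2/3 f(x) v(x) dx.
Integrate the LHS by parts once:
  ∫_0^2/3 −u'' v dx = −[u'(x) v(x)]_0^2/3 + ∫_0^2/3 u'(x) v'(x) dx.
Thus ∫_0^2/3 u'(x) v'(x) dx = ∫_0^2/3 f(x) v(x) dx + [u'(x) v(x)]_0^2/3.
Choose V so that boundary terms are either known or forced to vanish.
u is Dirichlet: u(0) = u(2/3) = 0. Let V = H^1_0(0, 2/3); then v(0) = v(2/3) = 0, and [u' v]_0^2/3 = 0.
Weak formulation: find u (satisfying any essential BC) such that ∫_0^2/3 u'(x) v'(x) dx = ∫_0^2/3 f v dx for all v ∈ V.
Substituting f(x) = 5*sin(15*π*x/2), the right-hand side is ∫_0^2/3 (5*sin(15*π*x/2)) v dx.


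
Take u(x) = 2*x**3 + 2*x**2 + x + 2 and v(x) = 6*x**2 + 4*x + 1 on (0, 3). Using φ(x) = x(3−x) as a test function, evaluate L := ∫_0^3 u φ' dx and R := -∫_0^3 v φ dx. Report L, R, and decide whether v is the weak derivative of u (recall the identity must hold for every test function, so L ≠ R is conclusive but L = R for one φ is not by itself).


LHS = -522/5, RHS = -522/5. Yes, v = u' weakly.

u(x) = 2*x**3 + 2*x**2 + x + 2, classical derivative u'(x) = 6*x**2 + 4*x + 1.
φ(x) = x(3−x), so φ'(x) = 3 - 2*x.
Note φ(0) = φ(3) = 0, so the boundary term u·φ vanishes.
LHS = ∫_0^3 u(x) φ'(x) dx = ∫_0^3 (-4*x^4 + 2*x^3 + 4*x^2 - x + 6) dx. Term by term:
  ∫_0^3 -4*x^4 dx = -972/5;  ∫_0^3 2*x^3 dx = 81/2;  ∫_0^3 4*x^2 dx = 36;
  ∫_0^3 -x dx = -9/2;  ∫_0^3 6 dx = 18.
Sum: -972/5 + 81/2 + 36 − 9/2 + 18 = -522/5.
So LHS = -522/5.
∫_0^3 v(x) φ(x) dx = ∫_0^3 (-6*x^4 + 14*x^3 + 11*x^2 + 3*x) dx. Term by term:
  ∫_0^3 -6*x^4 dx = -1458/5;  ∫_0^3 14*x^3 dx = 567/2;  ∫_0^3 11*x^2 dx = 99;
  ∫_0^3 3*x dx = 27/2.
Sum: -1458/5 + 567/2 + 99 + 27/2 = 522/5.
So RHS = -∫_0^3 v(x) φ(x) dx = -522/5.
LHS = RHS, so the identity holds for this test φ.
Moreover u is smooth here and v(x) = u'(x) = 6*x**2 + 4*x + 1 pointwise, so the identity holds for every test function. Hence v is the weak derivative of u.


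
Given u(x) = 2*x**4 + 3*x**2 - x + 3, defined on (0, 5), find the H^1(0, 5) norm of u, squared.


||u||_{H^1}^2 = 223984825/126

The H^1 norm (squared) on an interval (0, L) is
  ||u||_{H^1}^2 = ∫_0^L u(x)^2 dx + ∫_0^L u'(x)^2 dx.
Compute u'(x) = 8*x**3 + 6*x - 1.
Then u(x)^2 = 4*x**8 + 12*x**6 - 4*x**5 + 21*x**4 - 6*x**3 + 19*x**2 - 6*x + 9 and u'(x)^2 = 64*x**6 + 96*x**4 - 16*x**3 + 36*x**2 - 12*x + 1.
Integrate each monomial from 0 to 5 using ∫_0^5 c·x^n dx = c·5^(n+1)/(n+1):
  ∫_0^5 u(x)^2 dx = ∫_0^5 (4*x^8 + 12*x^6 - 4*x^5 + 21*x^4 - 6*x^3 + 19*x^2 - 6*x + 9) dx. Term by term:
    ∫_0^5 4*x^8 dx = 7812500/9;  ∫_0^5 12*x^6 dx = 937500/7;  ∫_0^5 -4*x^5 dx = -31250/3;
    ∫_0^5 21*x^4 dx = 13125;  ∫_0^5 -6*x^3 dx = -1875/2;  ∫_0^5 19*x^2 dx = 2375/3;
    ∫_0^5 -6*x dx = -75;  ∫_0^5 9 dx = 45.
  Sum: 7812500/9 + 937500/7 − 31250/3 + 13125 − 1875/2 + 2375/3 − 75 + 45 = 126569095/126.
  ∫_0^5 u'(x)^2 dx = ∫_0^5 (64*x^6 + 96*x^4 - 16*x^3 + 36*x^2 - 12*x + 1) dx. Term by term:
    ∫_0^5 64*x^6 dx = 5000000/7;  ∫_0^5 96*x^4 dx = 60000;  ∫_0^5 -16*x^3 dx = -2500;
    ∫_0^5 36*x^2 dx = 1500;  ∫_0^5 -12*x dx = -150;  ∫_0^5 1 dx = 5.
  Sum: 5000000/7 + 60000 − 2500 + 1500 − 150 + 5 = 5411985/7.
Adding: ||u||_{H^1}^2 = 126569095/126 + 5411985/7 = 223984825/126.


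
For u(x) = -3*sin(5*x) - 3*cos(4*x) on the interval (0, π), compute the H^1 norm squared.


||u||_{H^1(0,π)}^2 = 340 + 387*π/2

u'(x) = 12*sin(4*x) - 15*cos(5*x).
Expand u² and (u')² and integrate term by term on (0, π), using: for integers n ≥ 1, ∫_0^π sin²(nx) dx = ∫_0^π cos²(nx) dx = π/2; for n ≠ n', ∫_0^π sin(nx)sin(n'x) dx = ∫_0^π cos(nx)cos(n'x) dx = 0; and by product-to-sum, ∫_0^π sin(nx)cos(n'x) dx = ½∫_0^π [sin((n+n')x) + sin((n−n')x)] dx, which is 0 when n+n' is even and 2n/(n²−n'²) when n+n' is odd (it need not vanish on (0, π)).
  u² squared terms: (-3)²·∫cos(4x)² dx = 9·π/2 = 9*π/2;  (-3)²·∫sin(5x)² dx = 9·π/2 = 9*π/2.
  u² cross terms: 2·(-3)·(-3)·∫cos(4x)·sin(5x) dx = 18·(10/9) = 20.
  So ∫_0^π u² dx = 9*π/2 + 9*π/2 + 20 = 20 + 9*π.
  (u')² squared terms: (-15)²·∫cos(5x)² dx = 225·π/2 = 225*π/2;  (12)²·∫sin(4x)² dx = 144·π/2 = 72*π.
  (u')² cross terms: 2·(-15)·(12)·∫cos(5x)·sin(4x) dx = -360·(-8/9) = 320.
  So ∫_0^π (u')² dx = 225*π/2 + 72*π + 320 = 320 + 369*π/2.
||u||_{H^1}^2 = (20 + 9*π) + (320 + 369*π/2) = 340 + 387*π/2.


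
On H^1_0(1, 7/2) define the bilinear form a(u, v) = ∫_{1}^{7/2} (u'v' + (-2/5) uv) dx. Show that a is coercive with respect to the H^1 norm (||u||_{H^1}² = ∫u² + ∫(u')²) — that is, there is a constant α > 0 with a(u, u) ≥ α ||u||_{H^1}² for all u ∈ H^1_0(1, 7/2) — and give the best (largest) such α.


α = 2*(-5 + 2*π^2)/(25 + 4*π^2)

Coercivity of a(·,·) on H^1_0(1, 7/2) means a(u, u) ≥ α ||u||_{H^1}² for every u ∈ H^1_0.
The interval has length L = 5/2, and Poincaré/coercivity depend only on L. Here a(u, u) = ∫(u')² + (-2/5)·∫u².
Here c = -2/5 < 0 with |c| < (π/L)² = 4*π^2/25, so coercivity still holds. The condition a(u,u) ≥ α||u||_{H^1}² reads (1−α)∫(u')² ≥ (α−c)∫u². Any admissible α is ≤ 1 (rapidly oscillating u have ∫u²/∫(u')² → 0), and α = 1 would force 0 ≥ (1−c)∫u², impossible since c < 1; so 1−α > 0. By the sharp Poincaré inequality on H^1_0 of an interval of length L, ∫(u')² ≥ (π/L)²∫u² with equality for the first sine mode sin(π(x−x₀)/L) (x₀ the left endpoint), so the inequality holds for all u iff (1−α)(π/L)² ≥ α − c, i.e. α ≤ ((π/L)² + c)/((π/L)² + 1) = (1 + c(L/π)²)/(1 + (L/π)²). (Direct route, valid since c ≤ 0: Poincaré gives c∫u² ≥ c(L/π)²∫(u')², so a(u,u) ≥ (1 + c(L/π)²)∫(u')², while ||u||_{H^1}² ≤ (1 + (L/π)²)∫(u')²; dividing yields the same α.) With (π/L)² = 4*π^2/25 and c = -2/5, the largest admissible constant is α = ((π/L)² + c)/((π/L)² + 1).
Simplifying, α = 2*(-5 + 2*π^2)/(25 + 4*π^2).


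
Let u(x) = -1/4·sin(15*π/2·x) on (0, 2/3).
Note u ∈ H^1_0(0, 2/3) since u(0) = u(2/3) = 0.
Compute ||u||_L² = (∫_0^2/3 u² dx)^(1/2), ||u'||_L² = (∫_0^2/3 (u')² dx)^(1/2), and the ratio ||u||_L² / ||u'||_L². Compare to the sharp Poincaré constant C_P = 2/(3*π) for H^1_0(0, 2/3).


||u||_L² / ||u'||_L² = 2/(15*π) < C_P = 2/(3*π).

u(x) = -1/4·sin(15*π/2·x), so u'(x) = -15*π*cos(15*π*x/2)/8.
Writing u(x) = A·sin(kπx/L) with A = -1/4 and k = 5, use ∫_0^L sin²(kπx/L) dx = L/2 and ∫_0^L cos²(kπx/L) dx = L/2.
u² = 1/16·sin²(15*π/2·x) and (u')² = 225*π^2/64·cos²(15*π/2·x), and each of sin², cos² integrates to L/2 = 1/3 over (0, 2/3).
∫_0^2/3 u² dx = 1/48, so ||u||_L² = sqrt(3)/12.
∫_0^2/3 (u')² dx = 75*π^2/64, so ||u'||_L² = 5*sqrt(3)*π/8.
Ratio ||u||_L² / ||u'||_L² = 2/(15*π).
Sharp Poincaré constant on H^1_0(0, 2/3) is C_P = L/π = 2/(3*π), achieved by sin(3*π/2·x).
This is the k = 5 harmonic; the ratio L/(kπ) is strictly less than C_P = L/π, consistent with the sharp inequality ||u||_L² ≤ C_P ||u'||_L².
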